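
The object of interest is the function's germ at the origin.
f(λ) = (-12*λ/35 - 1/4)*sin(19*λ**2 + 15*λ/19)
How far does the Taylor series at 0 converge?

The radius of convergence is infinite.

The factor sin(19*λ**2 + 15*λ/19) is entire and contributes no finite singular point.
The polynomial part has no poles.
No finite singular points: the Taylor series at 0 converges everywhere.


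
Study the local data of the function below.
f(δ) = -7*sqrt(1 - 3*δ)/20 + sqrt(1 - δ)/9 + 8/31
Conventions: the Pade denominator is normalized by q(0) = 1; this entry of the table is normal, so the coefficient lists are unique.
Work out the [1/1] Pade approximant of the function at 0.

Taylor coefficients needed (expand at 0): a_0 = 107/5580, a_1 = 169/360, a_2 = 547/1440.
Write the denominator as Q(δ) = 1 + q1*δ. Requiring Q*f - P = O(δ^3) with deg P <= 1 kills the coefficients of δ^2..δ^2 in Q*f:
  δ^2: a_2 + q1*a_1 = 0, i.e. 547/1440 + (169/360)*q1 = 0.
Solving this linear system: q1 = -547/676.
The numerator is Q*f truncated at degree 1: P0 = a_0 = 107/5580; P1 = a_1 + q1*a_0 = 570751/1257360.

The Pade approximant has numerator coefficients [107/5580, 570751/1257360]; denominator coefficients [1, -547/676].


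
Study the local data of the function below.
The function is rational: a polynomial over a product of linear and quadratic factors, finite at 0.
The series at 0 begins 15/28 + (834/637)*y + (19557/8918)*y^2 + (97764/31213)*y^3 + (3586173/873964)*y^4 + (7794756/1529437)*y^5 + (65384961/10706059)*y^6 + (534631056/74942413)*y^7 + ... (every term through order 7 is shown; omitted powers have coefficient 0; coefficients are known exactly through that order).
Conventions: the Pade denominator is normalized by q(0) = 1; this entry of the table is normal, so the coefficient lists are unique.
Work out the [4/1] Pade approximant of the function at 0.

The Pade approximant has numerator coefficients [15/28, 70042422/108780581, 123320907/217561162, 6346596/15540083, 92724195/435122324]; denominator coefficients [1, -10393008/8367737].

Taylor coefficients needed (read off): a_0 = 15/28, a_1 = 834/637, a_2 = 19557/8918, a_3 = 97764/31213, a_4 = 3586173/873964, a_5 = 7794756/1529437.
Write the denominator as Q(y) = 1 + q1*y. Requiring Q*f - P = O(y^6) with deg P <= 4 kills the coefficients of y^5..y^5 in Q*f:
  y^5: a_5 + q1*a_4 = 0, i.e. 7794756/1529437 + (3586173/873964)*q1 = 0.
Solving this linear system: q1 = -10393008/8367737.
The numerator is Q*f truncated at degree 4: P0 = a_0 = 15/28; P1 = a_1 + q1*a_0 = 70042422/108780581; P2 = a_2 + q1*a_1 = 123320907/217561162; P3 = a_3 + q1*a_2 = 6346596/15540083; P4 = a_4 + q1*a_3 = 92724195/435122324.


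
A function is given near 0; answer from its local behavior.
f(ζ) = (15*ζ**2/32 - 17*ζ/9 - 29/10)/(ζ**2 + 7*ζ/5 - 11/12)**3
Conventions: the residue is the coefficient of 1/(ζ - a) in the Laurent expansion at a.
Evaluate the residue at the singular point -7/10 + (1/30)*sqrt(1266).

The factor ζ**2 + 7*ζ/5 - 11/12 splits as (ζ - a)(ζ - a') with a = -7/10 + (1/30)*sqrt(1266), a' = -7/10 - (1/30)*sqrt(1266). At the order-3 pole a set g(ζ) = (ζ - a)^3*f(ζ) = [15*ζ**2/32 - 17*ζ/9 - 29/10] / (ζ - a')^3.
Order-3 pole: residue = g''(a)/2; g''(-7/10 + (1/30)*sqrt(1266)) = -(16933125/2404846336)*sqrt(1266), so the residue is -(16933125/4809692672)*sqrt(1266).

The residue is -(16933125/4809692672)*sqrt(1266).


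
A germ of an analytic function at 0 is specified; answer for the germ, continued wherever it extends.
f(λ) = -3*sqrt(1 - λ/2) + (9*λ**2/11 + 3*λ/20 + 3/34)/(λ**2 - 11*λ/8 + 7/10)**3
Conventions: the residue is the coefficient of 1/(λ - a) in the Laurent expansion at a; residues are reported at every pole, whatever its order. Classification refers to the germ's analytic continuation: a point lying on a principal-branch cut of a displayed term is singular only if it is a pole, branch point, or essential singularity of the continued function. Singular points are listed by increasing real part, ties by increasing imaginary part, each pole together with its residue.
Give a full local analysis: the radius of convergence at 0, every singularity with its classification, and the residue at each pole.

Radius of convergence at 0: (1/10)*sqrt(70).
At (11/16) - ((1/80)*sqrt(1455))*i: a pole of order 3; residue ((65369600/512009553)*sqrt(1455))*i.
At (11/16) + ((1/80)*sqrt(1455))*i: a pole of order 3; residue -((65369600/512009553)*sqrt(1455))*i.
At 2: an algebraic (square-root) branch point.

Denominator factor (λ**2 - 11*λ/8 + 7/10)^3: discriminant -291/320, complex-conjugate roots (11/16) + ((1/80)*sqrt(1455))*i and (11/16) - ((1/80)*sqrt(1455))*i; poles of order 3, moduli (1/10)*sqrt(70) and (1/10)*sqrt(70).
Branch term (-3)*sqrt(1 - λ/(2)): its argument vanishes at λ = 2, a square-root branch point, modulus 2.
The radius of convergence is the smallest modulus among the singular points: (1/10)*sqrt(70).
The branch term is analytic at (11/16) - ((1/80)*sqrt(1455))*i and contributes nothing to the residue; only the rational part matters.
The factor λ**2 - 11*λ/8 + 7/10 splits as (λ - a)(λ - a') with a = (11/16) - ((1/80)*sqrt(1455))*i, a' = (11/16) + ((1/80)*sqrt(1455))*i. At the order-3 pole a set g(λ) = (λ - a)^3*(rational part) = [9*λ**2/11 + 3*λ/20 + 3/34] / (λ - a')^3.
Order-3 pole: residue = g''(a)/2; g''((11/16) - ((1/80)*sqrt(1455))*i) = ((130739200/512009553)*sqrt(1455))*i, so the residue is ((65369600/512009553)*sqrt(1455))*i.
The branch term is analytic at (11/16) + ((1/80)*sqrt(1455))*i and contributes nothing to the residue; only the rational part matters.
The factor λ**2 - 11*λ/8 + 7/10 splits as (λ - a)(λ - a') with a = (11/16) + ((1/80)*sqrt(1455))*i, a' = (11/16) - ((1/80)*sqrt(1455))*i. At the order-3 pole a set g(λ) = (λ - a)^3*(rational part) = [9*λ**2/11 + 3*λ/20 + 3/34] / (λ - a')^3.
Order-3 pole: residue = g''(a)/2; g''((11/16) + ((1/80)*sqrt(1455))*i) = -((130739200/512009553)*sqrt(1455))*i, so the residue is -((65369600/512009553)*sqrt(1455))*i.
List the singular points by increasing real part (a conjugate pair: the negative imaginary part first).


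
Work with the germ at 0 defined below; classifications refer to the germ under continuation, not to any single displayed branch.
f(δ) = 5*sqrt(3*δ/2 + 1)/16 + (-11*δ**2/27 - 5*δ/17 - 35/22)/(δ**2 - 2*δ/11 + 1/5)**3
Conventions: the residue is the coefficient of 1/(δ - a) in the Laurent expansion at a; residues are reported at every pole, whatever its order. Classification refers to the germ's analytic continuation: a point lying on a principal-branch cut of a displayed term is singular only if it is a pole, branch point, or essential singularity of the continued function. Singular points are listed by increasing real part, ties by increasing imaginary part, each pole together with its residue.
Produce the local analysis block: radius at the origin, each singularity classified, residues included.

Radius of convergence at 0: (1/5)*sqrt(5).
At -2/3: an algebraic (square-root) branch point.
At (1/11) - ((2/55)*sqrt(145))*i: a pole of order 3; residue -((18263110195/11463220224)*sqrt(145))*i.
At (1/11) + ((2/55)*sqrt(145))*i: a pole of order 3; residue ((18263110195/11463220224)*sqrt(145))*i.

Denominator factor (δ**2 - 2*δ/11 + 1/5)^3: discriminant -464/605, complex-conjugate roots (1/11) + ((2/55)*sqrt(145))*i and (1/11) - ((2/55)*sqrt(145))*i; poles of order 3, moduli (1/5)*sqrt(5) and (1/5)*sqrt(5).
Branch term (5/16)*sqrt(1 - δ/(-2/3)): its argument vanishes at δ = -2/3, a square-root branch point, modulus 2/3.
The radius of convergence is the smallest modulus among the singular points: (1/5)*sqrt(5).
The branch term is analytic at (1/11) - ((2/55)*sqrt(145))*i and contributes nothing to the residue; only the rational part matters.
The factor δ**2 - 2*δ/11 + 1/5 splits as (δ - a)(δ - a') with a = (1/11) - ((2/55)*sqrt(145))*i, a' = (1/11) + ((2/55)*sqrt(145))*i. At the order-3 pole a set g(δ) = (δ - a)^3*(rational part) = [-11*δ**2/27 - 5*δ/17 - 35/22] / (δ - a')^3.
Order-3 pole: residue = g''(a)/2; g''((1/11) - ((2/55)*sqrt(145))*i) = -((18263110195/5731610112)*sqrt(145))*i, so the residue is -((18263110195/11463220224)*sqrt(145))*i.
The branch term is analytic at (1/11) + ((2/55)*sqrt(145))*i and contributes nothing to the residue; only the rational part matters.
The factor δ**2 - 2*δ/11 + 1/5 splits as (δ - a)(δ - a') with a = (1/11) + ((2/55)*sqrt(145))*i, a' = (1/11) - ((2/55)*sqrt(145))*i. At the order-3 pole a set g(δ) = (δ - a)^3*(rational part) = [-11*δ**2/27 - 5*δ/17 - 35/22] / (δ - a')^3.
Order-3 pole: residue = g''(a)/2; g''((1/11) + ((2/55)*sqrt(145))*i) = ((18263110195/5731610112)*sqrt(145))*i, so the residue is ((18263110195/11463220224)*sqrt(145))*i.
List the singular points by increasing real part (a conjugate pair: the negative imaginary part first).


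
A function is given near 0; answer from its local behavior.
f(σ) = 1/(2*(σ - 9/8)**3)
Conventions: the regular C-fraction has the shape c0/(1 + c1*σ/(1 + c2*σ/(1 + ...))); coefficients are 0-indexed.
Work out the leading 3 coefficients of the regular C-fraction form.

The regular C-fraction coefficients are [-256/729, -8/3, 8/9].

Taylor coefficients (expand at 0): a_0 = -256/729, a_1 = -2048/2187, a_2 = -32768/19683.
c0 = a_0 = -256/729. Peel one level at a time: if S = 1 + c*σ/S' with S'(0) = 1, then c is the σ-coefficient of S and S' = c*σ/(S - 1).
S_1 = c0/f = 1 + (-8/3)*σ + (64/27)*σ^2 + ...; c1 = -8/3.
S_2 = c1*σ/(S_1 - 1) = 1 + (8/9)*σ + ...; c2 = 8/9.


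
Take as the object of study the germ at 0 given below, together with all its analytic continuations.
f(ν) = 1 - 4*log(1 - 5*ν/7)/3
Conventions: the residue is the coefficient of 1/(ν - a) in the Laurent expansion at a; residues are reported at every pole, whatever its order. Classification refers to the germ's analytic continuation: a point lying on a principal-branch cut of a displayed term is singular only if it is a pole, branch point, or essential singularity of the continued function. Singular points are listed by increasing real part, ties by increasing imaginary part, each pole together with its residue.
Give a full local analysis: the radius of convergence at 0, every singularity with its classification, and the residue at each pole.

Radius of convergence at 0: 7/5.
At 7/5: a logarithmic branch point.

Branch term (-4/3)*log(1 - ν/(7/5)): its argument vanishes at ν = 7/5, a logarithmic branch point, modulus 7/5.
The radius of convergence is the smallest modulus among the singular points: 7/5.


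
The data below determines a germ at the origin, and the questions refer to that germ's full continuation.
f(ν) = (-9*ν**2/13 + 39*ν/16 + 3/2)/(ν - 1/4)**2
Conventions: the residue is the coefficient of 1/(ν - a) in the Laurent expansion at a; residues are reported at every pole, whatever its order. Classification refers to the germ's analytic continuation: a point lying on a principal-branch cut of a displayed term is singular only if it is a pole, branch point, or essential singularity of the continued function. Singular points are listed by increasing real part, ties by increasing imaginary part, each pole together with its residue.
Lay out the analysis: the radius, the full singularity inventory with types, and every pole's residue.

Radius of convergence at 0: 1/4.
At 1/4: a pole of order 2; residue 435/208.

Denominator factor (ν - 1/4)^2: pole of order 2 at 1/4, modulus 1/4.
The radius of convergence is the smallest modulus among the singular points: 1/4.
At the order-2 pole 1/4 set g(ν) = (ν - (1/4))^2*f(ν) = -9*ν**2/13 + 39*ν/16 + 3/2.
Order-2 pole: residue = g'(a); g'(1/4) = 435/208, so the residue is 435/208.


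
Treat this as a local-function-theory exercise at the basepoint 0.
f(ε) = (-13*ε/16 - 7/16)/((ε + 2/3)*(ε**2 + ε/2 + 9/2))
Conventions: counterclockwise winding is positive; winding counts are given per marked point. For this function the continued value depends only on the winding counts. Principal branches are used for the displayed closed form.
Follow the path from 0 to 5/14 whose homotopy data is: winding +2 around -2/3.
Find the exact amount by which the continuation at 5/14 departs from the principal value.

The function is rational, hence single-valued: continuing it around any pole returns the same value, so the difference is 0.

Continued minus principal equals 0.


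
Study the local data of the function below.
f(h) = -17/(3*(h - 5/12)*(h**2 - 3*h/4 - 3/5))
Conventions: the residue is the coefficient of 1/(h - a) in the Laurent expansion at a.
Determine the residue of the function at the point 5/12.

At the order-1 pole 5/12 set g(h) = (h - (5/12))*f(h) = -17/(3*(h**2 - 3*h/4 - 3/5)).
Simple pole: residue = g(a) at a = 5/12, which is 1020/133.

The residue is 1020/133.


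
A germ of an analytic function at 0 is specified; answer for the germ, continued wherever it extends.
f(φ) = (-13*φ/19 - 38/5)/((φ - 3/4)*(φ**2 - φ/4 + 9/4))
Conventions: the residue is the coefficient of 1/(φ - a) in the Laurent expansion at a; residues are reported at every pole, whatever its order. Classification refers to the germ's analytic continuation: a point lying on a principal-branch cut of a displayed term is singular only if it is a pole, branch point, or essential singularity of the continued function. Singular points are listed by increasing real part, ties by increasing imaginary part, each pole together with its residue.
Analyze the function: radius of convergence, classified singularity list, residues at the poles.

Radius of convergence at 0: 3/4.
At (1/8) - ((1/8)*sqrt(143))*i: a pole of order 1; residue (3083/1995) + ((181/5187)*sqrt(143))*i.
At (1/8) + ((1/8)*sqrt(143))*i: a pole of order 1; residue (3083/1995) - ((181/5187)*sqrt(143))*i.
At 3/4: a pole of order 1; residue -6166/1995.

Denominator factor (φ**2 - φ/4 + 9/4): discriminant -143/16, complex-conjugate roots (1/8) + ((1/8)*sqrt(143))*i and (1/8) - ((1/8)*sqrt(143))*i; poles of order 1, moduli 3/2 and 3/2.
Denominator factor (φ - 3/4): pole of order 1 at 3/4, modulus 3/4.
The radius of convergence is the smallest modulus among the singular points: 3/4.
The factor φ**2 - φ/4 + 9/4 splits as (φ - a)(φ - a') with a = (1/8) - ((1/8)*sqrt(143))*i, a' = (1/8) + ((1/8)*sqrt(143))*i. At the order-1 pole a set g(φ) = (φ - a)*f(φ) = [(-13*φ/19 - 38/5)/(φ - 3/4)] / (φ - a').
Simple pole: residue = g(a) at a = (1/8) - ((1/8)*sqrt(143))*i, which is (3083/1995) + ((181/5187)*sqrt(143))*i.
The factor φ**2 - φ/4 + 9/4 splits as (φ - a)(φ - a') with a = (1/8) + ((1/8)*sqrt(143))*i, a' = (1/8) - ((1/8)*sqrt(143))*i. At the order-1 pole a set g(φ) = (φ - a)*f(φ) = [(-13*φ/19 - 38/5)/(φ - 3/4)] / (φ - a').
Simple pole: residue = g(a) at a = (1/8) + ((1/8)*sqrt(143))*i, which is (3083/1995) - ((181/5187)*sqrt(143))*i.
At the order-1 pole 3/4 set g(φ) = (φ - (3/4))*f(φ) = (-13*φ/19 - 38/5)/(φ**2 - φ/4 + 9/4).
Simple pole: residue = g(a) at a = 3/4, which is -6166/1995.
List the singular points by increasing real part (a conjugate pair: the negative imaginary part first).


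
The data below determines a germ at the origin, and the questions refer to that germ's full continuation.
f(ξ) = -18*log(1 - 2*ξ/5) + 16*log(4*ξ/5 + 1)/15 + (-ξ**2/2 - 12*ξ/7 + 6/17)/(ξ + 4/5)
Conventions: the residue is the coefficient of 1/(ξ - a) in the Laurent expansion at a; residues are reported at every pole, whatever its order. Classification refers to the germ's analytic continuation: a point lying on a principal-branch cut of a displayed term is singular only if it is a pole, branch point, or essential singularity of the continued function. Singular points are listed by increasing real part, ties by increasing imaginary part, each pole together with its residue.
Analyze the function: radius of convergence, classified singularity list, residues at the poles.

Denominator factor (ξ + 4/5): pole of order 1 at -4/5, modulus 4/5.
Branch term (16/15)*log(1 - ξ/(-5/4)): its argument vanishes at ξ = -5/4, a logarithmic branch point, modulus 5/4.
Branch term (-18)*log(1 - ξ/(5/2)): its argument vanishes at ξ = 5/2, a logarithmic branch point, modulus 5/2.
The radius of convergence is the smallest modulus among the singular points: 4/5.
The branch terms are analytic at -4/5 and contribute nothing to the residue; only the rational part matters.
At the order-1 pole -4/5 set g(ξ) = (ξ - (-4/5))*(rational part) = -ξ**2/2 - 12*ξ/7 + 6/17.
Simple pole: residue = g(a) at a = -4/5, which is 4178/2975.
List the singular points by increasing real part (a conjugate pair: the negative imaginary part first).

Radius of convergence at 0: 4/5.
At -5/4: a logarithmic branch point.
At -4/5: a pole of order 1; residue 4178/2975.
At 5/2: a logarithmic branch point.


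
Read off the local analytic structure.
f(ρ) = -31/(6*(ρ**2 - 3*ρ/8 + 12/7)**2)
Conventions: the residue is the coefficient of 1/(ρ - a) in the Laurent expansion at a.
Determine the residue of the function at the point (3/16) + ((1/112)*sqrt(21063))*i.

The residue is ((111104/27162243)*sqrt(21063))*i.

The factor ρ**2 - 3*ρ/8 + 12/7 splits as (ρ - a)(ρ - a') with a = (3/16) + ((1/112)*sqrt(21063))*i, a' = (3/16) - ((1/112)*sqrt(21063))*i. At the order-2 pole a set g(ρ) = (ρ - a)^2*f(ρ) = [-31/6] / (ρ - a')^2.
Order-2 pole: residue = g'(a); g'((3/16) + ((1/112)*sqrt(21063))*i) = ((111104/27162243)*sqrt(21063))*i, so the residue is ((111104/27162243)*sqrt(21063))*i.


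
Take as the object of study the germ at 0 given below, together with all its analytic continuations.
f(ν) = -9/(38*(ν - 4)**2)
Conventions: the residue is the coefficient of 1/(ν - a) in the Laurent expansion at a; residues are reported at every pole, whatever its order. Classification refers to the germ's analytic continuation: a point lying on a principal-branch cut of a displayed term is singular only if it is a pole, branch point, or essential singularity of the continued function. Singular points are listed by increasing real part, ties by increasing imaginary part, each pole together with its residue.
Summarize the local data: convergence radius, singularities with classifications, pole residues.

Radius of convergence at 0: 4.
At 4: a pole of order 2; residue 0.

Denominator factor (ν - 4)^2: pole of order 2 at 4, modulus 4.
The radius of convergence is the smallest modulus among the singular points: 4.
At the order-2 pole 4 set g(ν) = (ν - (4))^2*f(ν) = -9/38.
Order-2 pole: residue = g'(a); g'(4) = 0, so the residue is 0.


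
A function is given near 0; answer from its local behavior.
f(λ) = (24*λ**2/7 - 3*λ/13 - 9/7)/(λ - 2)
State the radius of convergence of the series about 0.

The radius of convergence is 2.

Denominator factor (λ - 2): pole of order 1 at 2, modulus 2.
The radius of convergence is the smallest modulus among the singular points: 2.


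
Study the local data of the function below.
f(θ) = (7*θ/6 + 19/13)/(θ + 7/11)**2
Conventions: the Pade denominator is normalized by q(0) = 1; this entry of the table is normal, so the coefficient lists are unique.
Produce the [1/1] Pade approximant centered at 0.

Taylor coefficients needed (expand at 0): a_0 = 2299/637, a_1 = -226391/26754, a_2 = 1655764/93639.
Write the denominator as Q(θ) = 1 + q1*θ. Requiring Q*f - P = O(θ^3) with deg P <= 1 kills the coefficients of θ^2..θ^2 in Q*f:
  θ^2: a_2 + q1*a_1 = 0, i.e. 1655764/93639 + (-226391/26754)*q1 = 0.
Solving this linear system: q1 = 27368/13097.
The numerator is Q*f truncated at degree 1: P0 = a_0 = 2299/637; P1 = a_1 + q1*a_0 = -46063369/50056734.

The Pade approximant has numerator coefficients [2299/637, -46063369/50056734]; denominator coefficients [1, 27368/13097].


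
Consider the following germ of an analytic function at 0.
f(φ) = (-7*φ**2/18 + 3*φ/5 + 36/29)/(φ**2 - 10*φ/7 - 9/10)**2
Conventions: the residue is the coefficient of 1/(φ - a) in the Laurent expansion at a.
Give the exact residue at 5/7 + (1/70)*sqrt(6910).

The factor φ**2 - 10*φ/7 - 9/10 splits as (φ - a)(φ - a') with a = 5/7 + (1/70)*sqrt(6910), a' = 5/7 - (1/70)*sqrt(6910). At the order-2 pole a set g(φ) = (φ - a)^2*f(φ) = [-7*φ**2/18 + 3*φ/5 + 36/29] / (φ - a')^2.
Order-2 pole: residue = g'(a); g'(5/7 + (1/70)*sqrt(6910)) = -(401849/110775592)*sqrt(6910), so the residue is -(401849/110775592)*sqrt(6910).

The residue is -(401849/110775592)*sqrt(6910).


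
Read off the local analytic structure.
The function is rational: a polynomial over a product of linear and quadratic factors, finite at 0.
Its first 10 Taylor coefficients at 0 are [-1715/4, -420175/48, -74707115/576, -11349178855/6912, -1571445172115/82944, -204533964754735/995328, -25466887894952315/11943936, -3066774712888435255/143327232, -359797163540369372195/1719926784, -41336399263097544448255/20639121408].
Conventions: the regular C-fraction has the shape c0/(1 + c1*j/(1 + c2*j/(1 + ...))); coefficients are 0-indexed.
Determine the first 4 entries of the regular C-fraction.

Taylor coefficients (read off): a_0 = -1715/4, a_1 = -420175/48, a_2 = -74707115/576, a_3 = -11349178855/6912.
c0 = a_0 = -1715/4. Peel one level at a time: if S = 1 + c*j/S' with S'(0) = 1, then c is the j-coefficient of S and S' = c*j/(S - 1).
S_1 = c0/f = 1 + (-245/12)*j + (343/3)*j^2 + ...; c1 = -245/12.
S_2 = c1*j/(S_1 - 1) = 1 + (28/5)*j + (799/25)*j^2 + ...; c2 = 28/5.
S_3 = c2*j/(S_2 - 1) = 1 + (-799/140)*j + ...; c3 = -799/140.

The regular C-fraction coefficients are [-1715/4, -245/12, 28/5, -799/140].


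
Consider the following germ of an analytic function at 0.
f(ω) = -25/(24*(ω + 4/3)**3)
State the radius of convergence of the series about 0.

The radius of convergence is 4/3.

Denominator factor (ω + 4/3)^3: pole of order 3 at -4/3, modulus 4/3.
The radius of convergence is the smallest modulus among the singular points: 4/3.


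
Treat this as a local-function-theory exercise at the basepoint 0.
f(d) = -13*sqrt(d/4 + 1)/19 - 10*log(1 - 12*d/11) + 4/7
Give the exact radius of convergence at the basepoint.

The radius of convergence is 11/12.

Branch term (-13/19)*sqrt(1 - d/(-4)): its argument vanishes at d = -4, a square-root branch point, modulus 4.
Branch term (-10)*log(1 - d/(11/12)): its argument vanishes at d = 11/12, a logarithmic branch point, modulus 11/12.
The radius of convergence is the smallest modulus among the singular points: 11/12.


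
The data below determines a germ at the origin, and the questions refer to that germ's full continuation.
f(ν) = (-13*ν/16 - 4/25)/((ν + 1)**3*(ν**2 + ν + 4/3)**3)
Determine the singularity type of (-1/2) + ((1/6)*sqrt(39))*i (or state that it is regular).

The denominator factor ν**2 + ν + 4/3 vanishes at (-1/2) + ((1/6)*sqrt(39))*i and appears to the power 3; the numerator there equals (197/800) - ((13/96)*sqrt(39))*i, nonzero, and no other factor vanishes.
Hence a pole whose order is the multiplicity, 3.

The point is a pole of order 3.


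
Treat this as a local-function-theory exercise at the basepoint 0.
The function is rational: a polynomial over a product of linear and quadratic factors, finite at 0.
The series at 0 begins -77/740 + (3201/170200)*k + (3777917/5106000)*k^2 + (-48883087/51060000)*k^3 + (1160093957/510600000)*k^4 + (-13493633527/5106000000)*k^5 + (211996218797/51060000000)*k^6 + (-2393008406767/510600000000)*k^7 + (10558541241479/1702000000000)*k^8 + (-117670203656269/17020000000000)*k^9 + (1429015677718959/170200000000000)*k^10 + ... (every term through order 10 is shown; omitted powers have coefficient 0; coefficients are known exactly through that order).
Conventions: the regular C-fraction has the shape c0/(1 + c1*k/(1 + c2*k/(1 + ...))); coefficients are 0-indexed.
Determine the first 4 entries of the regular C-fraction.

The regular C-fraction coefficients are [-77/740, 291/1610, -5554901/140553, 392309927947/9698857146].

Taylor coefficients (read off): a_0 = -77/740, a_1 = 3201/170200, a_2 = 3777917/5106000, a_3 = -48883087/51060000.
c0 = a_0 = -77/740. Peel one level at a time: if S = 1 + c*k/S' with S'(0) = 1, then c is the k-coefficient of S and S' = c*k/(S - 1).
S_1 = c0/f = 1 + (291/1610)*k + (5554901/777630)*k^2 + ...; c1 = 291/1610.
S_2 = c1*k/(S_1 - 1) = 1 + (-5554901/140553)*k + (2436707627/1524258)*k^2 + ...; c2 = -5554901/140553.
S_3 = c2*k/(S_2 - 1) = 1 + (392309927947/9698857146)*k + ...; c3 = 392309927947/9698857146.


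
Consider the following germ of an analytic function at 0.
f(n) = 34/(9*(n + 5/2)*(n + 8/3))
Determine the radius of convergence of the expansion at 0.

The radius of convergence is 5/2.

Denominator factor (n + 5/2): pole of order 1 at -5/2, modulus 5/2.
Denominator factor (n + 8/3): pole of order 1 at -8/3, modulus 8/3.
The radius of convergence is the smallest modulus among the singular points: 5/2.


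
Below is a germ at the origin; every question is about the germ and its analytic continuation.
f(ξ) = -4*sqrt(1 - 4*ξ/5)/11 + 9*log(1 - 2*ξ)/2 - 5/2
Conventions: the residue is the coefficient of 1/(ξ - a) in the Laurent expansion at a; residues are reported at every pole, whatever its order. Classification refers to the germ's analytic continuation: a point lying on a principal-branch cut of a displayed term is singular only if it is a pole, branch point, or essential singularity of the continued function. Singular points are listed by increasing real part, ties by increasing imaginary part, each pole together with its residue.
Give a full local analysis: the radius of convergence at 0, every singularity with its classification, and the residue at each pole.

Radius of convergence at 0: 1/2.
At 1/2: a logarithmic branch point.
At 5/4: an algebraic (square-root) branch point.

Branch term (-4/11)*sqrt(1 - ξ/(5/4)): its argument vanishes at ξ = 5/4, a square-root branch point, modulus 5/4.
Branch term (9/2)*log(1 - ξ/(1/2)): its argument vanishes at ξ = 1/2, a logarithmic branch point, modulus 1/2.
The radius of convergence is the smallest modulus among the singular points: 1/2.
List the singular points by increasing real part (a conjugate pair: the negative imaginary part first).


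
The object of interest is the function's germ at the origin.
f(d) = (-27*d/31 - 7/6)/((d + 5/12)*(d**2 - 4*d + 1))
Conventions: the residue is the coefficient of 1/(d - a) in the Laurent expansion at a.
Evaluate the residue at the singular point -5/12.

The residue is -3588/12679.

At the order-1 pole -5/12 set g(d) = (d - (-5/12))*f(d) = (-27*d/31 - 7/6)/(d**2 - 4*d + 1).
Simple pole: residue = g(a) at a = -5/12, which is -3588/12679.


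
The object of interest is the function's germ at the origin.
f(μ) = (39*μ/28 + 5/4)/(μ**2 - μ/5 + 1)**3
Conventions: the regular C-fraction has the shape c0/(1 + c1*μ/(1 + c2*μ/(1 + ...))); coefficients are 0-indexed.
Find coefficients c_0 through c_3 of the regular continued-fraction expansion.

The regular C-fraction coefficients are [5/4, -12/7, 1027/350, -121688/77025].

Taylor coefficients (expand at 0): a_0 = 5/4, a_1 = 15/7, a_2 = -183/70, a_3 = -4721/700.
c0 = a_0 = 5/4. Peel one level at a time: if S = 1 + c*μ/S' with S'(0) = 1, then c is the μ-coefficient of S and S' = c*μ/(S - 1).
S_1 = c0/f = 1 + (-12/7)*μ + (6162/1225)*μ^2 + ...; c1 = -12/7.
S_2 = c1*μ/(S_1 - 1) = 1 + (1027/350)*μ + (8692/1875)*μ^2 + ...; c2 = 1027/350.
S_3 = c2*μ/(S_2 - 1) = 1 + (-121688/77025)*μ + ...; c3 = -121688/77025.


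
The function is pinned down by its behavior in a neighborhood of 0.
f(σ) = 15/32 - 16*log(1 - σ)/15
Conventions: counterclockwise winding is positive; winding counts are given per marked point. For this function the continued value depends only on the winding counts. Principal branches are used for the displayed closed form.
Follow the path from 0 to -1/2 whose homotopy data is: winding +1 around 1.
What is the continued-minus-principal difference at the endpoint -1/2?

Continued minus principal equals -(32/15)*pi*i.

The rational part is single-valued and drops out of the difference; each branch term changes only by its own monodromy.
(-16/15)*log(1 - σ/(1)): each positive loop around 1 adds 2*pi*i to the log, so winding +1 contributes (-16/15)*(1)*2*pi*i = -(32/15)*pi*i.
Summing the contributions at σ = -1/2 gives -(32/15)*pi*i.


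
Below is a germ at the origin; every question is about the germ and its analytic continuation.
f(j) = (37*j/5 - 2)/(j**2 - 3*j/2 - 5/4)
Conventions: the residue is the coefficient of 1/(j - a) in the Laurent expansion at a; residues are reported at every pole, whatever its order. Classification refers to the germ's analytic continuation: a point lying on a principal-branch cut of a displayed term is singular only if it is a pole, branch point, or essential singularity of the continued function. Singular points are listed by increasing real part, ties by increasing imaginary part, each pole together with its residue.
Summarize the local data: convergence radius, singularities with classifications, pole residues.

Denominator factor (j**2 - 3*j/2 - 5/4): discriminant 29/4, real irrational roots 3/4 + (1/4)*sqrt(29) and 3/4 - (1/4)*sqrt(29); poles of order 1, moduli 3/4 + (1/4)*sqrt(29) and -3/4 + (1/4)*sqrt(29).
The radius of convergence is the smallest modulus among the singular points: -3/4 + (1/4)*sqrt(29).
The factor j**2 - 3*j/2 - 5/4 splits as (j - a)(j - a') with a = 3/4 - (1/4)*sqrt(29), a' = 3/4 + (1/4)*sqrt(29). At the order-1 pole a set g(j) = (j - a)*f(j) = [37*j/5 - 2] / (j - a').
Simple pole: residue = g(a) at a = 3/4 - (1/4)*sqrt(29), which is 37/10 - (71/290)*sqrt(29).
The factor j**2 - 3*j/2 - 5/4 splits as (j - a)(j - a') with a = 3/4 + (1/4)*sqrt(29), a' = 3/4 - (1/4)*sqrt(29). At the order-1 pole a set g(j) = (j - a)*f(j) = [37*j/5 - 2] / (j - a').
Simple pole: residue = g(a) at a = 3/4 + (1/4)*sqrt(29), which is 37/10 + (71/290)*sqrt(29).
List the singular points by increasing real part (a conjugate pair: the negative imaginary part first).

Radius of convergence at 0: -3/4 + (1/4)*sqrt(29).
At 3/4 - (1/4)*sqrt(29): a pole of order 1; residue 37/10 - (71/290)*sqrt(29).
At 3/4 + (1/4)*sqrt(29): a pole of order 1; residue 37/10 + (71/290)*sqrt(29).


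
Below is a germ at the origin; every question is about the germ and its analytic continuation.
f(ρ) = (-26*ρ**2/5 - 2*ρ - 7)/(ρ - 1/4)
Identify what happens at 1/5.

Denominator factors: ρ - 1/4 = -1/20 at ρ = 1/5 — none vanishes.
So the germ continues analytically to 1/5.

The point is a regular point.


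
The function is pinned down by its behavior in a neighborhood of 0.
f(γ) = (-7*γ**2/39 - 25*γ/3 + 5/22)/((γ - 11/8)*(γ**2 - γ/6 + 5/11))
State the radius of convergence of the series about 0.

The radius of convergence is (1/11)*sqrt(55).

Denominator factor (γ**2 - γ/6 + 5/11): discriminant -709/396, complex-conjugate roots (1/12) + ((1/132)*sqrt(7799))*i and (1/12) - ((1/132)*sqrt(7799))*i; poles of order 1, moduli (1/11)*sqrt(55) and (1/11)*sqrt(55).
Denominator factor (γ - 11/8): pole of order 1 at 11/8, modulus 11/8.
The radius of convergence is the smallest modulus among the singular points: (1/11)*sqrt(55).


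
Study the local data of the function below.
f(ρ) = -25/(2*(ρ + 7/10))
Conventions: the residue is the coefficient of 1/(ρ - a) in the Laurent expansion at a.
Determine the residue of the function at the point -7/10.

The residue is -25/2.

At the order-1 pole -7/10 set g(ρ) = (ρ - (-7/10))*f(ρ) = -25/2.
Simple pole: residue = g(a) at a = -7/10, which is -25/2.


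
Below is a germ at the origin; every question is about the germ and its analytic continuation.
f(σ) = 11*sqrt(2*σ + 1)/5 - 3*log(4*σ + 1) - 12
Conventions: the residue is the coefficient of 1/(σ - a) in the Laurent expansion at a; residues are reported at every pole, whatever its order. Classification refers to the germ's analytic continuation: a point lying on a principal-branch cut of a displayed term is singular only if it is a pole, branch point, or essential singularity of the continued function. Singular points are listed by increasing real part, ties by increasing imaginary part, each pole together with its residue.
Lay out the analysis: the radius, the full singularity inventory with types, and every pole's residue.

Branch term (11/5)*sqrt(1 - σ/(-1/2)): its argument vanishes at σ = -1/2, a square-root branch point, modulus 1/2.
Branch term (-3)*log(1 - σ/(-1/4)): its argument vanishes at σ = -1/4, a logarithmic branch point, modulus 1/4.
The radius of convergence is the smallest modulus among the singular points: 1/4.
List the singular points by increasing real part (a conjugate pair: the negative imaginary part first).

Radius of convergence at 0: 1/4.
At -1/2: an algebraic (square-root) branch point.
At -1/4: a logarithmic branch point.


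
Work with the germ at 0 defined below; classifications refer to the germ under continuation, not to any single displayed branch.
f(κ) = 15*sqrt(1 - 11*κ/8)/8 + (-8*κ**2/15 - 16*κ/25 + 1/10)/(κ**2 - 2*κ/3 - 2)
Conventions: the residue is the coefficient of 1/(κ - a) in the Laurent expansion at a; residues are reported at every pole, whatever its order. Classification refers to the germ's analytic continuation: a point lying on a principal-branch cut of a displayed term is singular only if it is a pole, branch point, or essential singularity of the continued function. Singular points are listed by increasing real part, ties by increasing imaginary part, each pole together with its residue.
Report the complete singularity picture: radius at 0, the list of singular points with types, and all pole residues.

Denominator factor (κ**2 - 2*κ/3 - 2): discriminant 76/9, real irrational roots 1/3 + (1/3)*sqrt(19) and 1/3 - (1/3)*sqrt(19); poles of order 1, moduli 1/3 + (1/3)*sqrt(19) and -1/3 + (1/3)*sqrt(19).
Branch term (15/8)*sqrt(1 - κ/(8/11)): its argument vanishes at κ = 8/11, a square-root branch point, modulus 8/11.
The radius of convergence is the smallest modulus among the singular points: 8/11.
The branch term is analytic at 1/3 - (1/3)*sqrt(19) and contributes nothing to the residue; only the rational part matters.
The factor κ**2 - 2*κ/3 - 2 splits as (κ - a)(κ - a') with a = 1/3 - (1/3)*sqrt(19), a' = 1/3 + (1/3)*sqrt(19). At the order-1 pole a set g(κ) = (κ - a)*(rational part) = [-8*κ**2/15 - 16*κ/25 + 1/10] / (κ - a').
Simple pole: residue = g(a) at a = 1/3 - (1/3)*sqrt(19), which is -112/225 + (1753/17100)*sqrt(19).
The branch term is analytic at 1/3 + (1/3)*sqrt(19) and contributes nothing to the residue; only the rational part matters.
The factor κ**2 - 2*κ/3 - 2 splits as (κ - a)(κ - a') with a = 1/3 + (1/3)*sqrt(19), a' = 1/3 - (1/3)*sqrt(19). At the order-1 pole a set g(κ) = (κ - a)*(rational part) = [-8*κ**2/15 - 16*κ/25 + 1/10] / (κ - a').
Simple pole: residue = g(a) at a = 1/3 + (1/3)*sqrt(19), which is -112/225 - (1753/17100)*sqrt(19).
List the singular points by increasing real part (a conjugate pair: the negative imaginary part first).

Radius of convergence at 0: 8/11.
At 1/3 - (1/3)*sqrt(19): a pole of order 1; residue -112/225 + (1753/17100)*sqrt(19).
At 8/11: an algebraic (square-root) branch point.
At 1/3 + (1/3)*sqrt(19): a pole of order 1; residue -112/225 - (1753/17100)*sqrt(19).


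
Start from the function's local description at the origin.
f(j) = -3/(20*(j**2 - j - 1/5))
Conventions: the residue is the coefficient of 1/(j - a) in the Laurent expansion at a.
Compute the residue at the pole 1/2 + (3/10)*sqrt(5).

The factor j**2 - j - 1/5 splits as (j - a)(j - a') with a = 1/2 + (3/10)*sqrt(5), a' = 1/2 - (3/10)*sqrt(5). At the order-1 pole a set g(j) = (j - a)*f(j) = [-3/20] / (j - a').
Simple pole: residue = g(a) at a = 1/2 + (3/10)*sqrt(5), which is -(1/20)*sqrt(5).

The residue is -(1/20)*sqrt(5).


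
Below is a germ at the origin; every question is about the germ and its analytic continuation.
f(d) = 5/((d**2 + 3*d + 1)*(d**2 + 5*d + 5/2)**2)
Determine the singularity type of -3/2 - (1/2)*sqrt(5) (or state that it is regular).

The point is a pole of order 1.

The denominator factor d**2 + 3*d + 1 vanishes at -3/2 - (1/2)*sqrt(5) and appears to the power 1; the numerator there equals 5, nonzero, and no other factor vanishes.
Hence a pole whose order is the multiplicity, 1.


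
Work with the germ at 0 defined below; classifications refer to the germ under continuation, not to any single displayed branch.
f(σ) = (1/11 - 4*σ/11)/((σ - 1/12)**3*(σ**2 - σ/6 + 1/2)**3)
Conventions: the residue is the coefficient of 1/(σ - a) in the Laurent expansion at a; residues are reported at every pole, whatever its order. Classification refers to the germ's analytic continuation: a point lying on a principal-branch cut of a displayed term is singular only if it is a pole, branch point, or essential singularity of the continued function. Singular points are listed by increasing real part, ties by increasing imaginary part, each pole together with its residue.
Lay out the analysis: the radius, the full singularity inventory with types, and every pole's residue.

Radius of convergence at 0: 1/12.
At (1/12) - ((1/12)*sqrt(71))*i: a pole of order 3; residue (429981696/279528491) + ((134369280/279528491)*sqrt(71))*i.
At 1/12: a pole of order 3; residue -859963392/279528491.
At (1/12) + ((1/12)*sqrt(71))*i: a pole of order 3; residue (429981696/279528491) - ((134369280/279528491)*sqrt(71))*i.

Denominator factor (σ**2 - σ/6 + 1/2)^3: discriminant -71/36, complex-conjugate roots (1/12) + ((1/12)*sqrt(71))*i and (1/12) - ((1/12)*sqrt(71))*i; poles of order 3, moduli (1/2)*sqrt(2) and (1/2)*sqrt(2).
Denominator factor (σ - 1/12)^3: pole of order 3 at 1/12, modulus 1/12.
The radius of convergence is the smallest modulus among the singular points: 1/12.
The factor σ**2 - σ/6 + 1/2 splits as (σ - a)(σ - a') with a = (1/12) - ((1/12)*sqrt(71))*i, a' = (1/12) + ((1/12)*sqrt(71))*i. At the order-3 pole a set g(σ) = (σ - a)^3*f(σ) = [(1/11 - 4*σ/11)/(σ - 1/12)**3] / (σ - a')^3.
Order-3 pole: residue = g''(a)/2; g''((1/12) - ((1/12)*sqrt(71))*i) = (859963392/279528491) + ((268738560/279528491)*sqrt(71))*i, so the residue is (429981696/279528491) + ((134369280/279528491)*sqrt(71))*i.
At the order-3 pole 1/12 set g(σ) = (σ - (1/12))^3*f(σ) = (1/11 - 4*σ/11)/(σ**2 - σ/6 + 1/2)**3.
Order-3 pole: residue = g''(a)/2; g''(1/12) = -1719926784/279528491, so the residue is -859963392/279528491.
The factor σ**2 - σ/6 + 1/2 splits as (σ - a)(σ - a') with a = (1/12) + ((1/12)*sqrt(71))*i, a' = (1/12) - ((1/12)*sqrt(71))*i. At the order-3 pole a set g(σ) = (σ - a)^3*f(σ) = [(1/11 - 4*σ/11)/(σ - 1/12)**3] / (σ - a')^3.
Order-3 pole: residue = g''(a)/2; g''((1/12) + ((1/12)*sqrt(71))*i) = (859963392/279528491) - ((268738560/279528491)*sqrt(71))*i, so the residue is (429981696/279528491) - ((134369280/279528491)*sqrt(71))*i.
List the singular points by increasing real part (a conjugate pair: the negative imaginary part first).


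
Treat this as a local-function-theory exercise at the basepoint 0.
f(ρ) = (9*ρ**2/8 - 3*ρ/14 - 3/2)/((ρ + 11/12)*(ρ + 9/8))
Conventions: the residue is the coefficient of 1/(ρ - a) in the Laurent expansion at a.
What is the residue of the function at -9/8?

At the order-1 pole -9/8 set g(ρ) = (ρ - (-9/8))*f(ρ) = (9*ρ**2/8 - 3*ρ/14 - 3/2)/(ρ + 11/12).
Simple pole: residue = g(a) at a = -9/8, which is -1773/2240.

The residue is -1773/2240.


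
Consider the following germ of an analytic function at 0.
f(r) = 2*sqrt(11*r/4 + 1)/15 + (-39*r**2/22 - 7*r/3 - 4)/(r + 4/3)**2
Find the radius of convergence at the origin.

Denominator factor (r + 4/3)^2: pole of order 2 at -4/3, modulus 4/3.
Branch term (2/15)*sqrt(1 - r/(-4/11)): its argument vanishes at r = -4/11, a square-root branch point, modulus 4/11.
The radius of convergence is the smallest modulus among the singular points: 4/11.

The radius of convergence is 4/11.


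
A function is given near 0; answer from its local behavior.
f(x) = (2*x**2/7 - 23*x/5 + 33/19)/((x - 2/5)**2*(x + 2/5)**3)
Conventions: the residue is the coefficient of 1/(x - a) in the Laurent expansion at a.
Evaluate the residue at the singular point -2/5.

The residue is 276375/34048.

At the order-3 pole -2/5 set g(x) = (x - (-2/5))^3*f(x) = (2*x**2/7 - 23*x/5 + 33/19)/(x - 2/5)**2.
Order-3 pole: residue = g''(a)/2; g''(-2/5) = 276375/17024, so the residue is 276375/34048.
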